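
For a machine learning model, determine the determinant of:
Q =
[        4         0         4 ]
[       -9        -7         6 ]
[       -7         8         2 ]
det(Q) = -732

Expand along row 0 (cofactor expansion): det(Q) = a*(e*i - f*h) - b*(d*i - f*g) + c*(d*h - e*g), where the 3×3 is [[a, b, c], [d, e, f], [g, h, i]].
Minor M_00 = (-7)*(2) - (6)*(8) = -14 - 48 = -62.
Minor M_01 = (-9)*(2) - (6)*(-7) = -18 + 42 = 24.
Minor M_02 = (-9)*(8) - (-7)*(-7) = -72 - 49 = -121.
det(Q) = (4)*(-62) - (0)*(24) + (4)*(-121) = -248 + 0 - 484 = -732.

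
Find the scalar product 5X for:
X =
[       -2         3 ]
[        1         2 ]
5X =
[      -10        15 ]
[        5        10 ]

Scalar multiplication is elementwise: (5X)[i][j] = 5 * X[i][j].
  (5X)[0][0] = 5 * (-2) = -10
  (5X)[0][1] = 5 * (3) = 15
  (5X)[1][0] = 5 * (1) = 5
  (5X)[1][1] = 5 * (2) = 10
5X =
[      -10        15 ]
[        5        10 ]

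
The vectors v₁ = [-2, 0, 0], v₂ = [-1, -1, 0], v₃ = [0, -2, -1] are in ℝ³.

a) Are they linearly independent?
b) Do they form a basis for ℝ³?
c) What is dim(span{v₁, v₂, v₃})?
Yes independent, yes basis, dim = 3

Stack v₁, v₂, v₃ as rows of a 3×3 matrix.
[[-2, 0, 0]; [-1, -1, 0]; [0, -2, -1]] is already lower triangular with nonzero diagonal entries (-2, -1, -1), so its determinant is the product of the diagonal entries, det = (-2)·(-1)·(-1) = -2 ≠ 0, and the rows are linearly independent.
Three linearly independent vectors in ℝ³ form a basis for ℝ³, so dim(span{v₁,v₂,v₃}) = 3.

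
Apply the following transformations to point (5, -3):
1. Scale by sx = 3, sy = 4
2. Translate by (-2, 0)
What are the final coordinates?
(13, -12)

Step 1: Scale (5, -3) by (sx, sy) = (3, 4) → (15, -12)
Step 2: Translate by (-2, 0) → (13, -12)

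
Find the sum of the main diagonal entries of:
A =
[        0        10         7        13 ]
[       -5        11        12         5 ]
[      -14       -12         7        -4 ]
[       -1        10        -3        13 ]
tr(A) = 0 + 11 + 7 + 13 = 31

The trace of a square matrix is the sum of its diagonal entries.
Diagonal entries of A: A[0][0] = 0, A[1][1] = 11, A[2][2] = 7, A[3][3] = 13.
tr(A) = 0 + 11 + 7 + 13 = 31.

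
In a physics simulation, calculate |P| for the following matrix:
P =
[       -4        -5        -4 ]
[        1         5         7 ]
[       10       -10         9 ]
det(P) = -525

Expand along row 0 (cofactor expansion): det(P) = a*(e*i - f*h) - b*(d*i - f*g) + c*(d*h - e*g), where the 3×3 is [[a, b, c], [d, e, f], [g, h, i]].
Minor M_00 = (5)*(9) - (7)*(-10) = 45 + 70 = 115.
Minor M_01 = (1)*(9) - (7)*(10) = 9 - 70 = -61.
Minor M_02 = (1)*(-10) - (5)*(10) = -10 - 50 = -60.
det(P) = (-4)*(115) - (-5)*(-61) + (-4)*(-60) = -460 - 305 + 240 = -525.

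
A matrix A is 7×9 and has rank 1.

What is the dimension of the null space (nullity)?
8

The rank-nullity theorem for an m×n matrix states:
rank(A) + nullity(A) = n (the number of columns).
Here n = 9 and rank(A) = 1, so nullity(A) = 9 - 1 = 8.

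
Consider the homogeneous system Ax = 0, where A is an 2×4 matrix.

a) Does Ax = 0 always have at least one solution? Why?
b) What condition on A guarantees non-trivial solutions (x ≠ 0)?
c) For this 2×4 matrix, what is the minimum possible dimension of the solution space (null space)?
a) Yes, x = 0 is always a solution. b) When A has linearly dependent columns (rank < n). c) Minimum nullity = 2.

a) x = 0 satisfies A·0 = 0, so the zero vector is always a solution.
b) Non-trivial solutions exist iff the columns of A are linearly dependent, equivalently rank(A) < n (the number of columns).
c) By rank-nullity, rank(A) + nullity(A) = n = 4. Since A has only 2 rows, rank(A) ≤ 2, so nullity(A) ≥ 4 - 2 = 2.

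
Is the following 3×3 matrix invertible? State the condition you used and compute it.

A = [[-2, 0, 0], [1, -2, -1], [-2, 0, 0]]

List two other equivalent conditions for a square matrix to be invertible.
No, not invertible; det(A) = 0 (two rows are equal, so the rows are linearly dependent). Equivalent conditions (failing for this A): rank(A) < 3; Ax = 0 has non-trivial solutions; 0 is an eigenvalue; the columns are linearly dependent.

To check invertibility, compute det(A).
In this matrix, row 0 and the last row are identical, so one row is a scalar multiple of another and the rows are linearly dependent.
A matrix with linearly dependent rows has det = 0 and is not invertible.
Equivalent failed conditions:
- rank(A) < 3.
- Ax = 0 has non-trivial solutions.
- 0 is an eigenvalue.
- The columns are linearly dependent.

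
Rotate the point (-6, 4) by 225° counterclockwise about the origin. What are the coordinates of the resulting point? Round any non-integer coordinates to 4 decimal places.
(7.0711, 1.4142)

Rotation matrix R(θ) = [[cos θ, -sin θ], [sin θ, cos θ]]; for θ = 225°:
R = [[-√2/2, √2/2], [-√2/2, -√2/2]]
Result: R × [-6, 4]ᵀ = [-√2/2·-6 + (√2/2)·4, -√2/2·-6 + (-√2/2)·4]ᵀ = (7.0711, 1.4142)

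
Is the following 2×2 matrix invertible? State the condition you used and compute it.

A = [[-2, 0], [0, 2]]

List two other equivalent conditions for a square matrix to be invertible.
Yes, invertible; det(A) = -4 ≠ 0. Equivalent conditions: rank(A) = 2; Ax = 0 has only the trivial solution; 0 is not an eigenvalue; the columns of A are linearly independent.

To check invertibility, compute det(A).
The given matrix is triangular, so det(A) equals the product of its diagonal entries = -4 ≠ 0.
Since det(A) ≠ 0, A is invertible.
Equivalent conditions for a square matrix A to be invertible:
- rank(A) = 2 (full rank).
- The homogeneous system Ax = 0 has only the trivial solution x = 0.
- 0 is not an eigenvalue of A.
- The columns (equivalently rows) of A are linearly independent.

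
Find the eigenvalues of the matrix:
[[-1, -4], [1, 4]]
λ = 0 and λ = 3

Characteristic equation: det(A - λI) = 0
λ² - (trace)λ + (det) = 0
λ² - (3)λ + (0) = 0
λ² - 3λ + 0 = 0
Solving: λ = 0, 3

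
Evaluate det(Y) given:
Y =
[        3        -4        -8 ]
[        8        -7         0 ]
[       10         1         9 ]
det(Y) = -525

Expand along row 0 (cofactor expansion): det(Y) = a*(e*i - f*h) - b*(d*i - f*g) + c*(d*h - e*g), where the 3×3 is [[a, b, c], [d, e, f], [g, h, i]].
Minor M_00 = (-7)*(9) - (0)*(1) = -63 - 0 = -63.
Minor M_01 = (8)*(9) - (0)*(10) = 72 - 0 = 72.
Minor M_02 = (8)*(1) - (-7)*(10) = 8 + 70 = 78.
det(Y) = (3)*(-63) - (-4)*(72) + (-8)*(78) = -189 + 288 - 624 = -525.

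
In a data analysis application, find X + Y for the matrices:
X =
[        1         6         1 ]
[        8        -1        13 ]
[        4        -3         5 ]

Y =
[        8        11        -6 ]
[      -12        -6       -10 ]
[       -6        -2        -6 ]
X + Y =
[        9        17        -5 ]
[       -4        -7         3 ]
[       -2        -5        -1 ]

Matrix addition is elementwise: (X+Y)[i][j] = X[i][j] + Y[i][j].
  (X+Y)[0][0] = (1) + (8) = 9
  (X+Y)[0][1] = (6) + (11) = 17
  (X+Y)[0][2] = (1) + (-6) = -5
  (X+Y)[1][0] = (8) + (-12) = -4
  (X+Y)[1][1] = (-1) + (-6) = -7
  (X+Y)[1][2] = (13) + (-10) = 3
  (X+Y)[2][0] = (4) + (-6) = -2
  (X+Y)[2][1] = (-3) + (-2) = -5
  (X+Y)[2][2] = (5) + (-6) = -1
X + Y =
[        9        17        -5 ]
[       -4        -7         3 ]
[       -2        -5        -1 ]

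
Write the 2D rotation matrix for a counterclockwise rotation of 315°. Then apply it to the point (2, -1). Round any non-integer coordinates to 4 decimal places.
R = [[√2/2, √2/2], [-√2/2, √2/2]]; R·(2, -1) = (0.7071, -2.1213)

Rotation matrix formula: R(θ) = [[cos θ, -sin θ], [sin θ, cos θ]]
For θ = 315°:
cos(315°) = √2/2
sin(315°) = -√2/2
R = [[√2/2, √2/2], [-√2/2, √2/2]]
Apply to (2, -1): [√2/2·2 + (√2/2)·-1, -√2/2·2 + √2/2·-1] = (0.7071, -2.1213)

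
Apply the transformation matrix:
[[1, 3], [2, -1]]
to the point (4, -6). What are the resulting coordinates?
(-14, 14)

Matrix multiplication:
[[1, 3], [2, -1]] × [4, -6]ᵀ
= [1×4 + 3×-6, 2×4 + -1×-6]ᵀ
= [-14.0000, 14.0000]ᵀ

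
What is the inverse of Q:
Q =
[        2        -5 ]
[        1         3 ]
det(Q) = 11
Q⁻¹ =
[     3/11      5/11 ]
[    -1/11      2/11 ]

For a 2×2 matrix Q = [[a, b], [c, d]] with det(Q) ≠ 0, Q⁻¹ = (1/det(Q)) * [[d, -b], [-c, a]].
det(Q) = (2)*(3) - (-5)*(1) = 6 + 5 = 11.
Q⁻¹ = (1/11) * [[3, 5], [-1, 2]].
Dividing each entry by 11 and reducing:
Q⁻¹ =
[     3/11      5/11 ]
[    -1/11      2/11 ]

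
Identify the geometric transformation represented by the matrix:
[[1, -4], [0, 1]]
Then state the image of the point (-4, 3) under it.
horizontal shear with factor -4; image of (-4, 3) is (-16, 3)

The matrix [[1, k], [0, 1]] sends (x, y) to (x + -4y, y), leaving the y-coordinate fixed: a horizontal shear.
The matrix [[1, -4], [0, 1]] represents: horizontal shear with factor -4.
Applying it to (-4, 3): [1·-4 + -4·3, 0·-4 + 1·3] = (-16, 3).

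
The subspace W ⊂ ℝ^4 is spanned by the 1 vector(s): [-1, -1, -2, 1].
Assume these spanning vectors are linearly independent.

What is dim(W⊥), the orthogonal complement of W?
dim(W⊥) = 3

For any subspace W of ℝ^n, dim(W) + dim(W⊥) = n (the whole-space dimension).
Here the given 1 vectors are linearly independent, so dim(W) = 1.
Thus dim(W⊥) = n - dim(W) = 4 - 1 = 3.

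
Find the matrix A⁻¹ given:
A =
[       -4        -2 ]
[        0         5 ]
det(A) = -20
A⁻¹ =
[     -1/4     -1/10 ]
[        0       1/5 ]

For a 2×2 matrix A = [[a, b], [c, d]] with det(A) ≠ 0, A⁻¹ = (1/det(A)) * [[d, -b], [-c, a]].
det(A) = (-4)*(5) - (-2)*(0) = -20 - 0 = -20.
A⁻¹ = (1/-20) * [[5, 2], [0, -4]].
Dividing each entry by -20 and reducing:
A⁻¹ =
[     -1/4     -1/10 ]
[        0       1/5 ]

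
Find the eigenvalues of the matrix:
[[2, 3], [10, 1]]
λ = -4 and λ = 7

Characteristic equation: det(A - λI) = 0
λ² - (trace)λ + (det) = 0
λ² - (3)λ + (-28) = 0
λ² - 3λ - 28 = 0
Solving: λ = -4, 7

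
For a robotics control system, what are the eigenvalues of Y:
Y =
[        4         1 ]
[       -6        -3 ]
λ = -2, 3

Solve det(Y - λI) = 0. For a 2×2 matrix the characteristic equation is λ² - (trace)λ + det = 0.
trace(Y) = a + d = 4 - 3 = 1.
det(Y) = a*d - b*c = (4)*(-3) - (1)*(-6) = -12 + 6 = -6.
Characteristic equation: λ² - (1)λ + (-6) = 0.
Discriminant = (1)² - 4*(-6) = 1 + 24 = 25.
λ = (1 ± √25) / 2 = (1 ± 5) / 2 = -2, 3.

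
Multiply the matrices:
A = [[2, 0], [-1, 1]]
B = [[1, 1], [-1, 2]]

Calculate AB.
[[2, 2], [-2, 1]]

Each entry (i,j) of AB = sum over k of A[i][k]*B[k][j].
(AB)[0][0] = (2)*(1) + (0)*(-1) = 2
(AB)[0][1] = (2)*(1) + (0)*(2) = 2
(AB)[1][0] = (-1)*(1) + (1)*(-1) = -2
(AB)[1][1] = (-1)*(1) + (1)*(2) = 1
AB = [[2, 2], [-2, 1]]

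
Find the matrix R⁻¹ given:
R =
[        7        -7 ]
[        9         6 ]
det(R) = 105
R⁻¹ =
[     2/35      1/15 ]
[    -3/35      1/15 ]

For a 2×2 matrix R = [[a, b], [c, d]] with det(R) ≠ 0, R⁻¹ = (1/det(R)) * [[d, -b], [-c, a]].
det(R) = (7)*(6) - (-7)*(9) = 42 + 63 = 105.
R⁻¹ = (1/105) * [[6, 7], [-9, 7]].
Dividing each entry by 105 and reducing:
R⁻¹ =
[     2/35      1/15 ]
[    -3/35      1/15 ]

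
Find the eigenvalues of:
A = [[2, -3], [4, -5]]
λ = -2, -1

Solve det(A - λI) = 0. For a 2×2 matrix this is λ² - (trace)λ + det = 0.
trace(A) = 2 - 5 = -3.
det(A) = (2)*(-5) - (-3)*(4) = -10 + 12 = 2.
Characteristic equation: λ² - (-3)λ + (2) = 0.
Discriminant: (-3)² - 4*(2) = 9 - 8 = 1.
Roots: λ = (-3 ± √1) / 2 = -2, -1.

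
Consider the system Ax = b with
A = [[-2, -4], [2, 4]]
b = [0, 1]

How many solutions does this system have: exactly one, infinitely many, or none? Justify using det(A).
No solution

det(A) = (-2)*(4) - (-4)*(2) = 0, so A is singular.
The column space of A is span(column 1) = span([-2, 2]).
b = [0, 1] is not a scalar multiple of column 1, so b ∉ column space and the system is inconsistent — no solution.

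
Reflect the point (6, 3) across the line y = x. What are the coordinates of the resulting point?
(3, 6)

Reflection across line y = x: (6, 3) → (3, 6)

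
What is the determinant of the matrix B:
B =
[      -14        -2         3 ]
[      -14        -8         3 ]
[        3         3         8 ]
det(B) = 726

Expand along row 0 (cofactor expansion): det(B) = a*(e*i - f*h) - b*(d*i - f*g) + c*(d*h - e*g), where the 3×3 is [[a, b, c], [d, e, f], [g, h, i]].
Minor M_00 = (-8)*(8) - (3)*(3) = -64 - 9 = -73.
Minor M_01 = (-14)*(8) - (3)*(3) = -112 - 9 = -121.
Minor M_02 = (-14)*(3) - (-8)*(3) = -42 + 24 = -18.
det(B) = (-14)*(-73) - (-2)*(-121) + (3)*(-18) = 1022 - 242 - 54 = 726.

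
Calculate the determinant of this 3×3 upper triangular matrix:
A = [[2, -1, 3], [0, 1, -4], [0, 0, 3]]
6

The determinant of a triangular matrix is the product of its diagonal entries (the off-diagonal entries above the diagonal do not affect it).
det(A) = (2) * (1) * (3) = 6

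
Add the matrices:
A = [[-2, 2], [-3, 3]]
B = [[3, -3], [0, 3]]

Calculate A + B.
[[1, -1], [-3, 6]]

Add corresponding elements:
(-2)+(3)=1
(2)+(-3)=-1
(-3)+(0)=-3
(3)+(3)=6
A + B = [[1, -1], [-3, 6]]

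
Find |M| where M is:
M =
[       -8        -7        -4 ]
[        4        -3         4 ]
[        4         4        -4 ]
det(M) = -304

Expand along row 0 (cofactor expansion): det(M) = a*(e*i - f*h) - b*(d*i - f*g) + c*(d*h - e*g), where the 3×3 is [[a, b, c], [d, e, f], [g, h, i]].
Minor M_00 = (-3)*(-4) - (4)*(4) = 12 - 16 = -4.
Minor M_01 = (4)*(-4) - (4)*(4) = -16 - 16 = -32.
Minor M_02 = (4)*(4) - (-3)*(4) = 16 + 12 = 28.
det(M) = (-8)*(-4) - (-7)*(-32) + (-4)*(28) = 32 - 224 - 112 = -304.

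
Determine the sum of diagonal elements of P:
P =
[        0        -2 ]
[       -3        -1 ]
tr(P) = 0 - 1 = -1

The trace of a square matrix is the sum of its diagonal entries.
Diagonal entries of P: P[0][0] = 0, P[1][1] = -1.
tr(P) = 0 - 1 = -1.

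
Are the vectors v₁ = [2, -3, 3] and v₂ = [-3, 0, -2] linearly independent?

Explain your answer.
Yes, linearly independent

Two vectors are linearly dependent iff one is a scalar multiple of the other.
No single scalar k satisfies v₂ = k·v₁ (the ratios of corresponding entries disagree), so v₁ and v₂ are linearly independent.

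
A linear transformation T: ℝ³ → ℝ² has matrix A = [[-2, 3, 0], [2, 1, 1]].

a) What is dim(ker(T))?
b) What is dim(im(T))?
dim(ker) = 1, dim(im) = 2

The two rows are not scalar multiples of one another (no single k satisfies row 2 = k × row 1), so they are linearly independent.
Thus rank(A) = 2.
dim(im(T)) = rank(A) = 2.
By the rank-nullity theorem applied to T: ℝ³ → ℝ², rank(A) + nullity(A) = 3 (the domain dimension), so dim(ker(T)) = 3 - 2 = 1.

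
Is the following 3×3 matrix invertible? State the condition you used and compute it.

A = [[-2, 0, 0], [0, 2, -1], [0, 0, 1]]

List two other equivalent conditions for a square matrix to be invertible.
Yes, invertible; det(A) = -4 ≠ 0. Equivalent conditions: rank(A) = 3; Ax = 0 has only the trivial solution; 0 is not an eigenvalue; the columns of A are linearly independent.

To check invertibility, compute det(A).
The given matrix is triangular, so det(A) equals the product of its diagonal entries = -4 ≠ 0.
Since det(A) ≠ 0, A is invertible.
Equivalent conditions for a square matrix A to be invertible:
- rank(A) = 3 (full rank).
- The homogeneous system Ax = 0 has only the trivial solution x = 0.
- 0 is not an eigenvalue of A.
- The columns (equivalently rows) of A are linearly independent.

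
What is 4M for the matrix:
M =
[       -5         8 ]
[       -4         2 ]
4M =
[      -20        32 ]
[      -16         8 ]

Scalar multiplication is elementwise: (4M)[i][j] = 4 * M[i][j].
  (4M)[0][0] = 4 * (-5) = -20
  (4M)[0][1] = 4 * (8) = 32
  (4M)[1][0] = 4 * (-4) = -16
  (4M)[1][1] = 4 * (2) = 8
4M =
[      -20        32 ]
[      -16         8 ]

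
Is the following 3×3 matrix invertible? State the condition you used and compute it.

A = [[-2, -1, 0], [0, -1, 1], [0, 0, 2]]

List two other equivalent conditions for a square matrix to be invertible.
Yes, invertible; det(A) = 4 ≠ 0. Equivalent conditions: rank(A) = 3; Ax = 0 has only the trivial solution; 0 is not an eigenvalue; the columns of A are linearly independent.

To check invertibility, compute det(A).
The given matrix is triangular, so det(A) equals the product of its diagonal entries = 4 ≠ 0.
Since det(A) ≠ 0, A is invertible.
Equivalent conditions for a square matrix A to be invertible:
- rank(A) = 3 (full rank).
- The homogeneous system Ax = 0 has only the trivial solution x = 0.
- 0 is not an eigenvalue of A.
- The columns (equivalently rows) of A are linearly independent.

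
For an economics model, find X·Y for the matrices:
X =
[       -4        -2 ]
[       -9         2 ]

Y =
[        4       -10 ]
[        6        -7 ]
XY =
[      -28        54 ]
[      -24        76 ]

Matrix multiplication: (XY)[i][j] = sum over k of X[i][k] * Y[k][j].
  (XY)[0][0] = (-4)*(4) + (-2)*(6) = -28
  (XY)[0][1] = (-4)*(-10) + (-2)*(-7) = 54
  (XY)[1][0] = (-9)*(4) + (2)*(6) = -24
  (XY)[1][1] = (-9)*(-10) + (2)*(-7) = 76
XY =
[      -28        54 ]
[      -24        76 ]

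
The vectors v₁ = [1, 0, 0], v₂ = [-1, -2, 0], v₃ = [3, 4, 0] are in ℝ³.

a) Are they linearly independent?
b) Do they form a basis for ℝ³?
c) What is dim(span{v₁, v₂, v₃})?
Not independent, not a basis, dim(span) = 2

Check whether v₃ can be written as a linear combination of v₁ and v₂.
v₃ = (1)·v₁ + (-2)·v₂ = [3, 4, 0], so the three vectors are linearly dependent.
Thus they do not form a basis for ℝ³, and dim(span{v₁, v₂, v₃}) = 2 (spanned by v₁ and v₂).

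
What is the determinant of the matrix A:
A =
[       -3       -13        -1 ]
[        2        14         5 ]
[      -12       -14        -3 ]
det(A) = 478

Expand along row 0 (cofactor expansion): det(A) = a*(e*i - f*h) - b*(d*i - f*g) + c*(d*h - e*g), where the 3×3 is [[a, b, c], [d, e, f], [g, h, i]].
Minor M_00 = (14)*(-3) - (5)*(-14) = -42 + 70 = 28.
Minor M_01 = (2)*(-3) - (5)*(-12) = -6 + 60 = 54.
Minor M_02 = (2)*(-14) - (14)*(-12) = -28 + 168 = 140.
det(A) = (-3)*(28) - (-13)*(54) + (-1)*(140) = -84 + 702 - 140 = 478.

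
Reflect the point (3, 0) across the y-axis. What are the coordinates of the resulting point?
(-3, 0)

Reflection across y-axis: (3, 0) → (-3, 0)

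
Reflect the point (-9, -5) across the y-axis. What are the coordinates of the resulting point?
(9, -5)

Reflection across y-axis: (-9, -5) → (9, -5)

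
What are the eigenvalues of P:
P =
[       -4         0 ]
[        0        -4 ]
λ = -4, -4

Solve det(P - λI) = 0. For a 2×2 matrix the characteristic equation is λ² - (trace)λ + det = 0.
trace(P) = a + d = -4 - 4 = -8.
det(P) = a*d - b*c = (-4)*(-4) - (0)*(0) = 16 - 0 = 16.
Characteristic equation: λ² - (-8)λ + (16) = 0.
Discriminant = (-8)² - 4*(16) = 64 - 64 = 0.
λ = (-8 ± √0) / 2 = (-8 ± 0) / 2 = -4, -4.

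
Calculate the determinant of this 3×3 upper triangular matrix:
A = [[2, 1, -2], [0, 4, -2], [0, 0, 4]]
32

The determinant of a triangular matrix is the product of its diagonal entries (the off-diagonal entries above the diagonal do not affect it).
det(A) = (2) * (4) * (4) = 32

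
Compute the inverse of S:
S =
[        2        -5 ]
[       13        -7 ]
det(S) = 51
S⁻¹ =
[    -7/51      5/51 ]
[   -13/51      2/51 ]

For a 2×2 matrix S = [[a, b], [c, d]] with det(S) ≠ 0, S⁻¹ = (1/det(S)) * [[d, -b], [-c, a]].
det(S) = (2)*(-7) - (-5)*(13) = -14 + 65 = 51.
S⁻¹ = (1/51) * [[-7, 5], [-13, 2]].
Dividing each entry by 51 and reducing:
S⁻¹ =
[    -7/51      5/51 ]
[   -13/51      2/51 ]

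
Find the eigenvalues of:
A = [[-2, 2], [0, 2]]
λ = -2, 2

Solve det(A - λI) = 0. For a 2×2 matrix this is λ² - (trace)λ + det = 0.
trace(A) = -2 + 2 = 0.
det(A) = (-2)*(2) - (2)*(0) = -4 - 0 = -4.
Characteristic equation: λ² - (0)λ + (-4) = 0.
Discriminant: (0)² - 4*(-4) = 0 + 16 = 16.
Roots: λ = (0 ± √16) / 2 = -2, 2.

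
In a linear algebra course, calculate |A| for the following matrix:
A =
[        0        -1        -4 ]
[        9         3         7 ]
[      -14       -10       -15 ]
det(A) = 155

Expand along row 0 (cofactor expansion): det(A) = a*(e*i - f*h) - b*(d*i - f*g) + c*(d*h - e*g), where the 3×3 is [[a, b, c], [d, e, f], [g, h, i]].
Minor M_00 = (3)*(-15) - (7)*(-10) = -45 + 70 = 25.
Minor M_01 = (9)*(-15) - (7)*(-14) = -135 + 98 = -37.
Minor M_02 = (9)*(-10) - (3)*(-14) = -90 + 42 = -48.
det(A) = (0)*(25) - (-1)*(-37) + (-4)*(-48) = 0 - 37 + 192 = 155.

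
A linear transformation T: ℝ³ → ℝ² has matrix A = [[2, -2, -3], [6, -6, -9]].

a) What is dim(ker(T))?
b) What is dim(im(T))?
dim(ker) = 2, dim(im) = 1

Observe that row 2 = 3 × row 1 (so the rows are linearly dependent).
Thus rank(A) = 1 (only one linearly independent row).
dim(im(T)) = rank(A) = 1.
By the rank-nullity theorem applied to T: ℝ³ → ℝ², rank(A) + nullity(A) = 3 (the domain dimension), so dim(ker(T)) = 3 - 1 = 2.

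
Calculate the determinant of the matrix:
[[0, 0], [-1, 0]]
0

For a 2×2 matrix [[a, b], [c, d]], det = ad - bc
det = (0)(0) - (0)(-1) = 0 - 0 = 0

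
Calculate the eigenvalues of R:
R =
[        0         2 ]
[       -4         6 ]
λ = 2, 4

Solve det(R - λI) = 0. For a 2×2 matrix the characteristic equation is λ² - (trace)λ + det = 0.
trace(R) = a + d = 0 + 6 = 6.
det(R) = a*d - b*c = (0)*(6) - (2)*(-4) = 0 + 8 = 8.
Characteristic equation: λ² - (6)λ + (8) = 0.
Discriminant = (6)² - 4*(8) = 36 - 32 = 4.
λ = (6 ± √4) / 2 = (6 ± 2) / 2 = 2, 4.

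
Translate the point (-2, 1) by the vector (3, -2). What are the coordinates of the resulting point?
(1, -1)

Translation by (3, -2):
x' = -2 + 3 = 1
y' = 1 + -2 = -1
Homogeneous matrix: [[1, 0, 3], [0, 1, -2], [0, 0, 1]]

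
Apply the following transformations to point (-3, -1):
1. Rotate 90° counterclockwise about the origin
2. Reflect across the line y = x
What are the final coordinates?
(-3, 1)

Step 1: Rotate 90° → (1, -3)
Step 2: Reflect across the line y = x → (-3, 1)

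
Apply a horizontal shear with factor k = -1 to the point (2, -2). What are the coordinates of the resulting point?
(4, -2)

Shear matrix for horizontal shear with factor k = -1:
[[1, -1], [0, 1]]
Result: (2, -2) → (4, -2)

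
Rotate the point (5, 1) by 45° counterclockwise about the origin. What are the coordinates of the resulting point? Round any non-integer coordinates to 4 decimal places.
(2.8284, 4.2426)

Rotation matrix R(θ) = [[cos θ, -sin θ], [sin θ, cos θ]]; for θ = 45°:
R = [[√2/2, -√2/2], [√2/2, √2/2]]
Result: R × [5, 1]ᵀ = [√2/2·5 + (-√2/2)·1, √2/2·5 + (√2/2)·1]ᵀ = (2.8284, 4.2426)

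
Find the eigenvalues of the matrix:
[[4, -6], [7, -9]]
λ = -3 and λ = -2

Characteristic equation: det(A - λI) = 0
λ² - (trace)λ + (det) = 0
λ² - (-5)λ + (6) = 0
λ² + 5λ + 6 = 0
Solving: λ = -3, -2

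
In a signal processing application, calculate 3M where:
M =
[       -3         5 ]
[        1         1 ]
3M =
[       -9        15 ]
[        3         3 ]

Scalar multiplication is elementwise: (3M)[i][j] = 3 * M[i][j].
  (3M)[0][0] = 3 * (-3) = -9
  (3M)[0][1] = 3 * (5) = 15
  (3M)[1][0] = 3 * (1) = 3
  (3M)[1][1] = 3 * (1) = 3
3M =
[       -9        15 ]
[        3         3 ]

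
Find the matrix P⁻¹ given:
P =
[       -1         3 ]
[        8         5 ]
det(P) = -29
P⁻¹ =
[    -5/29      3/29 ]
[     8/29      1/29 ]

For a 2×2 matrix P = [[a, b], [c, d]] with det(P) ≠ 0, P⁻¹ = (1/det(P)) * [[d, -b], [-c, a]].
det(P) = (-1)*(5) - (3)*(8) = -5 - 24 = -29.
P⁻¹ = (1/-29) * [[5, -3], [-8, -1]].
Dividing each entry by -29 and reducing:
P⁻¹ =
[    -5/29      3/29 ]
[     8/29      1/29 ]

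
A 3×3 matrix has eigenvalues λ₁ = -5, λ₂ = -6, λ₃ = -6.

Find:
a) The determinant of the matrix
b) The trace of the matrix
det = -180, trace = -17

Two standard eigenvalue identities:
- det(A) equals the product of the eigenvalues (counted with multiplicity).
- trace(A) equals the sum of the eigenvalues.
det(A) = (-5)*(-6)*(-6) = -180.
trace(A) = -5 - 6 - 6 = -17.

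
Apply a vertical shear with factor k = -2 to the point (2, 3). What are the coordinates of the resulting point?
(2, -1)

Shear matrix for vertical shear with factor k = -2:
[[1, 0], [-2, 1]]
Result: (2, 3) → (2, -1)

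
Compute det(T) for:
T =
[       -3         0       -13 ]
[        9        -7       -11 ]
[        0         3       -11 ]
det(T) = -681

Expand along row 0 (cofactor expansion): det(T) = a*(e*i - f*h) - b*(d*i - f*g) + c*(d*h - e*g), where the 3×3 is [[a, b, c], [d, e, f], [g, h, i]].
Minor M_00 = (-7)*(-11) - (-11)*(3) = 77 + 33 = 110.
Minor M_01 = (9)*(-11) - (-11)*(0) = -99 - 0 = -99.
Minor M_02 = (9)*(3) - (-7)*(0) = 27 - 0 = 27.
det(T) = (-3)*(110) - (0)*(-99) + (-13)*(27) = -330 + 0 - 351 = -681.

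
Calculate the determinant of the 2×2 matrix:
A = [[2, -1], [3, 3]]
9

For A = [[a, b], [c, d]], det(A) = a*d - b*c.
det(A) = (2)*(3) - (-1)*(3) = 6 - -3 = 9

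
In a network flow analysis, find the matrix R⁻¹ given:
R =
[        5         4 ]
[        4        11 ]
det(R) = 39
R⁻¹ =
[    11/39     -4/39 ]
[    -4/39      5/39 ]

For a 2×2 matrix R = [[a, b], [c, d]] with det(R) ≠ 0, R⁻¹ = (1/det(R)) * [[d, -b], [-c, a]].
det(R) = (5)*(11) - (4)*(4) = 55 - 16 = 39.
R⁻¹ = (1/39) * [[11, -4], [-4, 5]].
Dividing each entry by 39 and reducing:
R⁻¹ =
[    11/39     -4/39 ]
[    -4/39      5/39 ]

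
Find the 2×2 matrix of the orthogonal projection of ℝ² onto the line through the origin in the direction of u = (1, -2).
[[1/5, -2/5], [-2/5, 4/5]]

The orthogonal projection onto the line spanned by a nonzero vector u = (a, b) has matrix P = (u uᵀ) / (uᵀ u) = (1/(a² + b²)) · [[a², ab], [ab, b²]].
Here u = (1, -2), so a² + b² = 1 + 4 = 5.
P = (1/5) · [[1, -2], [-2, 4]] = [[1/5, -2/5], [-2/5, 4/5]].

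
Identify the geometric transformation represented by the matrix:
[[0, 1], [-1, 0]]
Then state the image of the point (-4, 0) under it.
rotation by 90° clockwise (i.e., 270° counterclockwise); image of (-4, 0) is (0, 4)

This matches the form [[cos θ, -sin θ], [sin θ, cos θ]] of a rotation matrix; reading off cos θ and sin θ gives the angle.
The matrix [[0, 1], [-1, 0]] represents: rotation by 90° clockwise (i.e., 270° counterclockwise).
Applying it to (-4, 0): [0·-4 + 1·0, -1·-4 + 0·0] = (0, 4).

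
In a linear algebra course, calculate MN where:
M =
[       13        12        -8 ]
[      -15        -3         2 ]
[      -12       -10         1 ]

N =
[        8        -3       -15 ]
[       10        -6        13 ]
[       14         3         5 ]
MN =
[      112      -135       -79 ]
[     -122        69       196 ]
[     -182        99        55 ]

Matrix multiplication: (MN)[i][j] = sum over k of M[i][k] * N[k][j].
  (MN)[0][0] = (13)*(8) + (12)*(10) + (-8)*(14) = 112
  (MN)[0][1] = (13)*(-3) + (12)*(-6) + (-8)*(3) = -135
  (MN)[0][2] = (13)*(-15) + (12)*(13) + (-8)*(5) = -79
  (MN)[1][0] = (-15)*(8) + (-3)*(10) + (2)*(14) = -122
  (MN)[1][1] = (-15)*(-3) + (-3)*(-6) + (2)*(3) = 69
  (MN)[1][2] = (-15)*(-15) + (-3)*(13) + (2)*(5) = 196
  (MN)[2][0] = (-12)*(8) + (-10)*(10) + (1)*(14) = -182
  (MN)[2][1] = (-12)*(-3) + (-10)*(-6) + (1)*(3) = 99
  (MN)[2][2] = (-12)*(-15) + (-10)*(13) + (1)*(5) = 55
MN =
[      112      -135       -79 ]
[     -122        69       196 ]
[     -182        99        55 ]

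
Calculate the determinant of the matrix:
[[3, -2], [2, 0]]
4

For a 2×2 matrix [[a, b], [c, d]], det = ad - bc
det = (3)(0) - (-2)(2) = 0 - -4 = 4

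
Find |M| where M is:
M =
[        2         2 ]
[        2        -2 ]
det(M) = -8

For a 2×2 matrix [[a, b], [c, d]], det = a*d - b*c.
det(M) = (2)*(-2) - (2)*(2) = -4 - 4 = -8.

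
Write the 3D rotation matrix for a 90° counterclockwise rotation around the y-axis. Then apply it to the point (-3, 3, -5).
R = [[0, 0, 1], [0, 1, 0], [-1, 0, 0]]; R·(-3, 3, -5) = (-5, 3, 3)

Rotation matrix for 90° around y-axis:
cos(90°) = 0, sin(90°) = 1
R = [[0, 0, 1], [0, 1, 0], [-1, 0, 0]]
Apply to (-3, 3, -5): R·[-3, 3, -5]ᵀ = (-5, 3, 3)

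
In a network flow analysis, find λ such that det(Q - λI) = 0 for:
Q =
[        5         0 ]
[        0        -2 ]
λ = -2, 5

Solve det(Q - λI) = 0. For a 2×2 matrix the characteristic equation is λ² - (trace)λ + det = 0.
trace(Q) = a + d = 5 - 2 = 3.
det(Q) = a*d - b*c = (5)*(-2) - (0)*(0) = -10 - 0 = -10.
Characteristic equation: λ² - (3)λ + (-10) = 0.
Discriminant = (3)² - 4*(-10) = 9 + 40 = 49.
λ = (3 ± √49) / 2 = (3 ± 7) / 2 = -2, 5.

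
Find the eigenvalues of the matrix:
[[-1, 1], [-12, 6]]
λ = 2 and λ = 3

Characteristic equation: det(A - λI) = 0
λ² - (trace)λ + (det) = 0
λ² - (5)λ + (6) = 0
λ² - 5λ + 6 = 0
Solving: λ = 2, 3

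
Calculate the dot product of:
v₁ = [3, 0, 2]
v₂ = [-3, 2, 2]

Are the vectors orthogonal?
-5, No

The dot product is the sum of products of corresponding components.
v₁·v₂ = (3)*(-3) + (0)*(2) + (2)*(2) = -9 + 0 + 4 = -5.
Two vectors are orthogonal iff their dot product is 0; here the dot product is -5, so the vectors are not orthogonal.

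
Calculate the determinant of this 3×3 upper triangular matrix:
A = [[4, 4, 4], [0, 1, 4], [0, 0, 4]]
16

The determinant of a triangular matrix is the product of its diagonal entries (the off-diagonal entries above the diagonal do not affect it).
det(A) = (4) * (1) * (4) = 16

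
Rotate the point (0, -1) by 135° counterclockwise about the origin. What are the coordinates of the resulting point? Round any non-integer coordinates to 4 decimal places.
(0.7071, 0.7071)

Rotation matrix R(θ) = [[cos θ, -sin θ], [sin θ, cos θ]]; for θ = 135°:
R = [[-√2/2, -√2/2], [√2/2, -√2/2]]
Result: R × [0, -1]ᵀ = [-√2/2·0 + (-√2/2)·-1, √2/2·0 + (-√2/2)·-1]ᵀ = (0.7071, 0.7071)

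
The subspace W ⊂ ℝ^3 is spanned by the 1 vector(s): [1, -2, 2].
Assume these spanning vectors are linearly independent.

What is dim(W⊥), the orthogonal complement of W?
dim(W⊥) = 2

For any subspace W of ℝ^n, dim(W) + dim(W⊥) = n (the whole-space dimension).
Here the given 1 vectors are linearly independent, so dim(W) = 1.
Thus dim(W⊥) = n - dim(W) = 3 - 1 = 2.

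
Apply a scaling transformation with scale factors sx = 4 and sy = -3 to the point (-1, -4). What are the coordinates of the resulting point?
(-4, 12)

Scaling matrix:
[[4, 0], [0, -3]]
Result: (-1 × 4, -4 × -3) = (-4, 12)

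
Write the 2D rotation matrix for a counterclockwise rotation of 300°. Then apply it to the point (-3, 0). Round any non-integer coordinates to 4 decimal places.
R = [[1/2, √3/2], [-√3/2, 1/2]]; R·(-3, 0) = (-1.5000, 2.5981)

Rotation matrix formula: R(θ) = [[cos θ, -sin θ], [sin θ, cos θ]]
For θ = 300°:
cos(300°) = 1/2
sin(300°) = -√3/2
R = [[1/2, √3/2], [-√3/2, 1/2]]
Apply to (-3, 0): [1/2·-3 + (√3/2)·0, -√3/2·-3 + 1/2·0] = (-1.5000, 2.5981)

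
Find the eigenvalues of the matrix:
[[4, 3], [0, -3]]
λ = -3 and λ = 4

Characteristic equation: det(A - λI) = 0
λ² - (trace)λ + (det) = 0
λ² - (1)λ + (-12) = 0
λ² - 1λ - 12 = 0
Solving: λ = -3, 4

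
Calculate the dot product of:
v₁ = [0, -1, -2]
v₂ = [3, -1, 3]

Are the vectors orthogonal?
-5, No

The dot product is the sum of products of corresponding components.
v₁·v₂ = (0)*(3) + (-1)*(-1) + (-2)*(3) = 0 + 1 - 6 = -5.
Two vectors are orthogonal iff their dot product is 0; here the dot product is -5, so the vectors are not orthogonal.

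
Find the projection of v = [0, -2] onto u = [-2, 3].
[12/13, -18/13]

The projection of v onto u is proj_u(v) = ((v·u) / (u·u)) · u.
v·u = (0)*(-2) + (-2)*(3) = -6.
u·u = (-2)*(-2) + (3)*(3) = 13.
coefficient = -6 / 13 = -6/13.
proj_u(v) = -6/13 · [-2, 3] = [12/13, -18/13].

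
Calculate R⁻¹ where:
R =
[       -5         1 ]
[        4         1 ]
det(R) = -9
R⁻¹ =
[     -1/9       1/9 ]
[      4/9       5/9 ]

For a 2×2 matrix R = [[a, b], [c, d]] with det(R) ≠ 0, R⁻¹ = (1/det(R)) * [[d, -b], [-c, a]].
det(R) = (-5)*(1) - (1)*(4) = -5 - 4 = -9.
R⁻¹ = (1/-9) * [[1, -1], [-4, -5]].
Dividing each entry by -9 and reducing:
R⁻¹ =
[     -1/9       1/9 ]
[      4/9       5/9 ]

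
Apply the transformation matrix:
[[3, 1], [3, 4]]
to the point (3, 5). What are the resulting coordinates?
(14, 29)

Matrix multiplication:
[[3, 1], [3, 4]] × [3, 5]ᵀ
= [3×3 + 1×5, 3×3 + 4×5]ᵀ
= [14.0000, 29.0000]ᵀ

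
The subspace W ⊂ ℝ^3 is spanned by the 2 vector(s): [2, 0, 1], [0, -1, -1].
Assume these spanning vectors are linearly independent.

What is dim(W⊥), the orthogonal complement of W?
dim(W⊥) = 1

For any subspace W of ℝ^n, dim(W) + dim(W⊥) = n (the whole-space dimension).
Here the given 2 vectors are linearly independent, so dim(W) = 2.
Thus dim(W⊥) = n - dim(W) = 3 - 2 = 1.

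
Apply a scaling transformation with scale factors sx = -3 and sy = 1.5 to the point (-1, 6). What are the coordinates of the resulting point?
(3, 9.0)

Scaling matrix:
[[-3, 0], [0, 1.50]]
Result: (-1 × -3, 6 × 1.5) = (3, 9.0)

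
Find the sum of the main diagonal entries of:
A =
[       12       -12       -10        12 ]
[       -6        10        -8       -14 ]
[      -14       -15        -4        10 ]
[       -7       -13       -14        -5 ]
tr(A) = 12 + 10 - 4 - 5 = 13

The trace of a square matrix is the sum of its diagonal entries.
Diagonal entries of A: A[0][0] = 12, A[1][1] = 10, A[2][2] = -4, A[3][3] = -5.
tr(A) = 12 + 10 - 4 - 5 = 13.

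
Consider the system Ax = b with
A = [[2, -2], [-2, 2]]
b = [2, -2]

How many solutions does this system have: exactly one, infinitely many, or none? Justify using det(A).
Infinitely many solutions

det(A) = (2)*(2) - (-2)*(-2) = 0, so A is singular (column 2 is -1 times column 1).
b = [2, -2] = 1 * column 1 of A, so b lies in the column space of A.
A singular matrix whose right-hand side is in its column space gives a 1-parameter family of solutions — infinitely many.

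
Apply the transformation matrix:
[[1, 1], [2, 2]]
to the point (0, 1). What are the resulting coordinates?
(1, 2)

Matrix multiplication:
[[1, 1], [2, 2]] × [0, 1]ᵀ
= [1×0 + 1×1, 2×0 + 2×1]ᵀ
= [1.0000, 2.0000]ᵀ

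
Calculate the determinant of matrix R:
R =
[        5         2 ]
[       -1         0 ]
det(R) = 2

For a 2×2 matrix [[a, b], [c, d]], det = a*d - b*c.
det(R) = (5)*(0) - (2)*(-1) = 0 + 2 = 2.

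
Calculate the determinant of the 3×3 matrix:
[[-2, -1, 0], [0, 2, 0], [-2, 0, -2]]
8

Expansion along first row:
det = -2·det([[2,0],[0,-2]]) - -1·det([[0,0],[-2,-2]]) + 0·det([[0,2],[-2,0]])
    = -2·(2·-2 - 0·0) - -1·(0·-2 - 0·-2) + 0·(0·0 - 2·-2)
    = -2·-4 - -1·0 + 0·4
    = 8 + 0 + 0 = 8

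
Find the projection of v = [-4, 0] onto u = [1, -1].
[-2, 2]

The projection of v onto u is proj_u(v) = ((v·u) / (u·u)) · u.
v·u = (-4)*(1) + (0)*(-1) = -4.
u·u = (1)*(1) + (-1)*(-1) = 2.
coefficient = -4 / 2 = -2.
proj_u(v) = -2 · [1, -1] = [-2, 2].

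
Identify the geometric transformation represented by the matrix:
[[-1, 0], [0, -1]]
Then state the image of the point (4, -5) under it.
rotation by 180° (or reflection through origin); image of (4, -5) is (-4, 5)

This matches the form [[cos θ, -sin θ], [sin θ, cos θ]] of a rotation matrix; reading off cos θ and sin θ gives the angle.
The matrix [[-1, 0], [0, -1]] represents: rotation by 180° (or reflection through origin).
Applying it to (4, -5): [-1·4 + 0·-5, 0·4 + -1·-5] = (-4, 5).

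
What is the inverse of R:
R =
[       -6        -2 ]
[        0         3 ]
det(R) = -18
R⁻¹ =
[     -1/6      -1/9 ]
[        0       1/3 ]

For a 2×2 matrix R = [[a, b], [c, d]] with det(R) ≠ 0, R⁻¹ = (1/det(R)) * [[d, -b], [-c, a]].
det(R) = (-6)*(3) - (-2)*(0) = -18 - 0 = -18.
R⁻¹ = (1/-18) * [[3, 2], [0, -6]].
Dividing each entry by -18 and reducing:
R⁻¹ =
[     -1/6      -1/9 ]
[        0       1/3 ]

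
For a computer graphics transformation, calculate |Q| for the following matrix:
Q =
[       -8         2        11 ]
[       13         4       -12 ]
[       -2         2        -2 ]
det(Q) = 346

Expand along row 0 (cofactor expansion): det(Q) = a*(e*i - f*h) - b*(d*i - f*g) + c*(d*h - e*g), where the 3×3 is [[a, b, c], [d, e, f], [g, h, i]].
Minor M_00 = (4)*(-2) - (-12)*(2) = -8 + 24 = 16.
Minor M_01 = (13)*(-2) - (-12)*(-2) = -26 - 24 = -50.
Minor M_02 = (13)*(2) - (4)*(-2) = 26 + 8 = 34.
det(Q) = (-8)*(16) - (2)*(-50) + (11)*(34) = -128 + 100 + 374 = 346.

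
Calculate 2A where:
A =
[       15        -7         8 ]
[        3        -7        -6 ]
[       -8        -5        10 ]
2A =
[       30       -14        16 ]
[        6       -14       -12 ]
[      -16       -10        20 ]

Scalar multiplication is elementwise: (2A)[i][j] = 2 * A[i][j].
  (2A)[0][0] = 2 * (15) = 30
  (2A)[0][1] = 2 * (-7) = -14
  (2A)[0][2] = 2 * (8) = 16
  (2A)[1][0] = 2 * (3) = 6
  (2A)[1][1] = 2 * (-7) = -14
  (2A)[1][2] = 2 * (-6) = -12
  (2A)[2][0] = 2 * (-8) = -16
  (2A)[2][1] = 2 * (-5) = -10
  (2A)[2][2] = 2 * (10) = 20
2A =
[       30       -14        16 ]
[        6       -14       -12 ]
[      -16       -10        20 ]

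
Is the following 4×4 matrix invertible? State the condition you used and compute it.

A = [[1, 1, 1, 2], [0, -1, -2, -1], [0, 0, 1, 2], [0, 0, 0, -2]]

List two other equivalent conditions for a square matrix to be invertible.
Yes, invertible; det(A) = 2 ≠ 0. Equivalent conditions: rank(A) = 4; Ax = 0 has only the trivial solution; 0 is not an eigenvalue; the columns of A are linearly independent.

To check invertibility, compute det(A).
The given matrix is triangular, so det(A) equals the product of its diagonal entries = 2 ≠ 0.
Since det(A) ≠ 0, A is invertible.
Equivalent conditions for a square matrix A to be invertible:
- rank(A) = 4 (full rank).
- The homogeneous system Ax = 0 has only the trivial solution x = 0.
- 0 is not an eigenvalue of A.
- The columns (equivalently rows) of A are linearly independent.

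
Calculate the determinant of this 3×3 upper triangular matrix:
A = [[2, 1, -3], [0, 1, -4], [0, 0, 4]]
8

The determinant of a triangular matrix is the product of its diagonal entries (the off-diagonal entries above the diagonal do not affect it).
det(A) = (2) * (1) * (4) = 8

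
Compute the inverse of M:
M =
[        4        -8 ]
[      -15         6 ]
det(M) = -96
M⁻¹ =
[    -1/16     -1/12 ]
[    -5/32     -1/24 ]

For a 2×2 matrix M = [[a, b], [c, d]] with det(M) ≠ 0, M⁻¹ = (1/det(M)) * [[d, -b], [-c, a]].
det(M) = (4)*(6) - (-8)*(-15) = 24 - 120 = -96.
M⁻¹ = (1/-96) * [[6, 8], [15, 4]].
Dividing each entry by -96 and reducing:
M⁻¹ =
[    -1/16     -1/12 ]
[    -5/32     -1/24 ]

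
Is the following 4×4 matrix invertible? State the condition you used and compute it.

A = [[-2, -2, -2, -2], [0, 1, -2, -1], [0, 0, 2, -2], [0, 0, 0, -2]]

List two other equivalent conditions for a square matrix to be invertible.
Yes, invertible; det(A) = 8 ≠ 0. Equivalent conditions: rank(A) = 4; Ax = 0 has only the trivial solution; 0 is not an eigenvalue; the columns of A are linearly independent.

To check invertibility, compute det(A).
The given matrix is triangular, so det(A) equals the product of its diagonal entries = 8 ≠ 0.
Since det(A) ≠ 0, A is invertible.
Equivalent conditions for a square matrix A to be invertible:
- rank(A) = 4 (full rank).
- The homogeneous system Ax = 0 has only the trivial solution x = 0.
- 0 is not an eigenvalue of A.
- The columns (equivalently rows) of A are linearly independent.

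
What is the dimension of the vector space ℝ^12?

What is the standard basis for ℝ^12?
Dimension = 12; standard basis = {e_1, e_2, e_3, …, e_12}

ℝ^12 is the space of 12-tuples of real numbers; its dimension is 12.
The standard basis consists of 12 vectors: e_1, e_2, e_3, …, e_12, where e_i is the vector with 1 in position i and 0 elsewhere.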